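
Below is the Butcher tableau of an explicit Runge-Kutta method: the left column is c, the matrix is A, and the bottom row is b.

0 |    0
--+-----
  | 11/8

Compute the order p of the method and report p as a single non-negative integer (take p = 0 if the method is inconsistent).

b = (11/8)
c = (0)
Σ b_i: 11/8·1 = 11/8 ≠ 1 ⇒ order 0.

0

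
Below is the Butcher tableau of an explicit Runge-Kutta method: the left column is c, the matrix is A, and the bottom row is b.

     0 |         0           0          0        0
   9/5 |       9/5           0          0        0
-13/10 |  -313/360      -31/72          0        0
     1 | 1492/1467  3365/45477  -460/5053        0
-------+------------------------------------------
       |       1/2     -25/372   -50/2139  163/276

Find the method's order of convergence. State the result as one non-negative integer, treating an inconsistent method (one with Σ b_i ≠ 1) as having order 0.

4

b = (1/2, -25/372, -50/2139, 163/276)
c = (0, 9/5, -13/10, 1)
Ac = (0, 0, -31/40, 41/163)
Σ b_i: 1/2·1 + (-25/372)·1 + (-50/2139)·1 + 163/276·1 = 1 ✓
b·c: (-25/372)·9/5 + (-50/2139)·(-13/10) + 163/276·1 = 1/2 ✓
b·c²: (-25/372)·81/25 + (-50/2139)·169/100 + 163/276·1 = 1/3 ✓
b·Ac: (-50/2139)·(-31/40) + 163/276·41/163 = 1/6 ✓
b·c³: (-25/372)·729/125 + (-50/2139)·(-2197/1000) + 163/276·1 = 1/4 ✓
b·(c∘Ac): (-50/2139)·403/400 + 163/276·41/163 = 1/8 ✓
b·Ac²: (-50/2139)·(-279/200) + 163/276·14/163 = 1/12 ✓
b·A²c: 163/276·23/326 = 1/24 ✓; 4 stages ⇒ order 4.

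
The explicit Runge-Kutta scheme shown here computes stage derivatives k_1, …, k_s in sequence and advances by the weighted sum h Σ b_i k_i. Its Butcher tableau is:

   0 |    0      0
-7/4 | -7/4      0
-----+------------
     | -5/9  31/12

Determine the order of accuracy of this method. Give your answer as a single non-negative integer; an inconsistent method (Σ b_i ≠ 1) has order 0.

0

b = (-5/9, 31/12)
c = (0, -7/4)
Σ b_i: (-5/9)·1 + 31/12·1 = 73/36 ≠ 1 ⇒ order 0.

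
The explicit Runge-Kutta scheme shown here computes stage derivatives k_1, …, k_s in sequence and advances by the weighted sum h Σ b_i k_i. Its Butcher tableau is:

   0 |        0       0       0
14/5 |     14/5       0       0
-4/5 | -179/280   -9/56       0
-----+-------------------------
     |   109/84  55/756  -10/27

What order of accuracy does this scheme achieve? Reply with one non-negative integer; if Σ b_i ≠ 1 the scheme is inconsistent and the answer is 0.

3

b = (109/84, 55/756, -10/27)
c = (0, 14/5, -4/5)
Ac = (0, 0, -9/20)
Σ b_i: 109/84·1 + 55/756·1 + (-10/27)·1 = 1 ✓
b·c: 55/756·14/5 + (-10/27)·(-4/5) = 1/2 ✓
b·c²: 55/756·196/25 + (-10/27)·16/25 = 1/3 ✓
b·Ac: (-10/27)·(-9/20) = 1/6 ✓; 3 stages ⇒ order 3.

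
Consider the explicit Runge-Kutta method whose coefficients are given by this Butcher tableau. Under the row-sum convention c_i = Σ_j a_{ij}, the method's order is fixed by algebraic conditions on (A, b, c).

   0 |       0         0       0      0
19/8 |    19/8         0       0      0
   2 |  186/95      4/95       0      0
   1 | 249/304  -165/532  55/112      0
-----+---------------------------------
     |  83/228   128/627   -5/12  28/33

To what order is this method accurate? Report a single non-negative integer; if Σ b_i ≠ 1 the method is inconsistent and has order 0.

b = (83/228, 128/627, -5/12, 28/33)
c = (0, 19/8, 2, 1)
Ac = (0, 0, 1/10, 55/224)
Σ b_i: 83/228·1 + 128/627·1 + (-5/12)·1 + 28/33·1 = 1 ✓
b·c: 128/627·19/8 + (-5/12)·2 + 28/33·1 = 1/2 ✓
b·c²: 128/627·361/64 + (-5/12)·4 + 28/33·1 = 1/3 ✓
b·Ac: (-5/12)·1/10 + 28/33·55/224 = 1/6 ✓
b·c³: 128/627·6859/512 + (-5/12)·8 + 28/33·1 = 1/4 ✓
b·(c∘Ac): (-5/12)·1/5 + 28/33·55/224 = 1/8 ✓
b·Ac²: (-5/12)·19/80 + 28/33·55/256 = 1/12 ✓
b·A²c: 28/33·11/224 = 1/24 ✓; 4 stages ⇒ order 4.

4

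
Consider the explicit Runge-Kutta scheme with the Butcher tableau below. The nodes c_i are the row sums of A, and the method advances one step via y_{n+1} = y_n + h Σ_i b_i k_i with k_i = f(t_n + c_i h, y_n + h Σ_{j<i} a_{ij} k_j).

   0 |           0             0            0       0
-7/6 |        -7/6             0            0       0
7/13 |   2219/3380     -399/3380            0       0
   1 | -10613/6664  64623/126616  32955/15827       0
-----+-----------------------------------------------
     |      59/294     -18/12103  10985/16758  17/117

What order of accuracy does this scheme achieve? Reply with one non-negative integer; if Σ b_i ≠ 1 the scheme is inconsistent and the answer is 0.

4

b = (59/294, -18/12103, 10985/16758, 17/117)
c = (0, -7/6, 7/13, 1)
Ac = (0, 0, 931/6760, 143/272)
Σ b_i: 59/294·1 + (-18/12103)·1 + 10985/16758·1 + 17/117·1 = 1 ✓
b·c: (-18/12103)·(-7/6) + 10985/16758·7/13 + 17/117·1 = 1/2 ✓
b·c²: (-18/12103)·49/36 + 10985/16758·49/169 + 17/117·1 = 1/3 ✓
b·Ac: 10985/16758·931/6760 + 17/117·143/272 = 1/6 ✓
b·c³: (-18/12103)·(-343/216) + 10985/16758·343/2197 + 17/117·1 = 1/4 ✓
b·(c∘Ac): 10985/16758·6517/87880 + 17/117·143/272 = 1/8 ✓
b·Ac²: 10985/16758·(-6517/40560) + 17/117·2119/1632 = 1/12 ✓
b·A²c: 17/117·39/136 = 1/24 ✓; 4 stages ⇒ order 4.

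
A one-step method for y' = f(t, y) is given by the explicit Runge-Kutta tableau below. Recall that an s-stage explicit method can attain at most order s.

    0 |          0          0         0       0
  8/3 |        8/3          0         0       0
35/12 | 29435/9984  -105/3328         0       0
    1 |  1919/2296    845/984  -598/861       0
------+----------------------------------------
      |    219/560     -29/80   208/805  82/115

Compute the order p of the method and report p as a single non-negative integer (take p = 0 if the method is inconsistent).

4

b = (219/560, -29/80, 208/805, 82/115)
c = (0, 8/3, 35/12, 1)
Ac = (0, 0, -35/416, 65/246)
Σ b_i: 219/560·1 + (-29/80)·1 + 208/805·1 + 82/115·1 = 1 ✓
b·c: (-29/80)·8/3 + 208/805·35/12 + 82/115·1 = 1/2 ✓
b·c²: (-29/80)·64/9 + 208/805·1225/144 + 82/115·1 = 1/3 ✓
b·Ac: 208/805·(-35/416) + 82/115·65/246 = 1/6 ✓
b·c³: (-29/80)·512/27 + 208/805·42875/1728 + 82/115·1 = 1/4 ✓
b·(c∘Ac): 208/805·(-1225/4992) + 82/115·65/246 = 1/8 ✓
b·Ac²: 208/805·(-35/156) + 82/115·65/328 = 1/12 ✓
b·A²c: 82/115·115/1968 = 1/24 ✓; 4 stages ⇒ order 4.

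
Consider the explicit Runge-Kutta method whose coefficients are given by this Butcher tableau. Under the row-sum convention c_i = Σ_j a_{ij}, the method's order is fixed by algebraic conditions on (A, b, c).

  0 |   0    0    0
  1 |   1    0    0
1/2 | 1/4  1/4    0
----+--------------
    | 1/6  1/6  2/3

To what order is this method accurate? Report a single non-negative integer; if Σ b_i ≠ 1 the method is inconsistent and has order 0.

3

b = (1/6, 1/6, 2/3)
c = (0, 1, 1/2)
Ac = (0, 0, 1/4)
Σ b_i: 1/6·1 + 1/6·1 + 2/3·1 = 1 ✓
b·c: 1/6·1 + 2/3·1/2 = 1/2 ✓
b·c²: 1/6·1 + 2/3·1/4 = 1/3 ✓
b·Ac: 2/3·1/4 = 1/6 ✓; 3 stages ⇒ order 3.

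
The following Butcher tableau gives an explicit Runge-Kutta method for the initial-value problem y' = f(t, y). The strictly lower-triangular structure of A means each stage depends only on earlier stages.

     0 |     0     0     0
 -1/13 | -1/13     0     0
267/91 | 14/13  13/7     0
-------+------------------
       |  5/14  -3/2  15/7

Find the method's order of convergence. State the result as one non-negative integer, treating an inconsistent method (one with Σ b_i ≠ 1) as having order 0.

1

b = (5/14, -3/2, 15/7)
c = (0, -1/13, 267/91)
Ac = (0, 0, -1/7)
Σ b_i: 5/14·1 + (-3/2)·1 + 15/7·1 = 1 ✓
b·c: (-3/2)·(-1/13) + 15/7·267/91 = 8157/1274 ≠ 1/2 ⇒ order 1.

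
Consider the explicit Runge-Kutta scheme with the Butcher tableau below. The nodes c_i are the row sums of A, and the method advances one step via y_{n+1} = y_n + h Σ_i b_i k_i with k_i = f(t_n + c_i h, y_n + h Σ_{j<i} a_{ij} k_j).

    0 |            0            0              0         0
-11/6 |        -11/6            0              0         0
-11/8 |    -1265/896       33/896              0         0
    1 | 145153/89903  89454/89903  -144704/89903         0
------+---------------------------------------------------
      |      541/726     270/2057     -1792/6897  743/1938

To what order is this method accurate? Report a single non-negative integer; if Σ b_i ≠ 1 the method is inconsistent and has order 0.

b = (541/726, 270/2057, -1792/6897, 743/1938)
c = (0, -11/6, -11/8, 1)
Ac = (0, 0, -121/1792, 289/743)
Σ b_i: 541/726·1 + 270/2057·1 + (-1792/6897)·1 + 743/1938·1 = 1 ✓
b·c: 270/2057·(-11/6) + (-1792/6897)·(-11/8) + 743/1938·1 = 1/2 ✓
b·c²: 270/2057·121/36 + (-1792/6897)·121/64 + 743/1938·1 = 1/3 ✓
b·Ac: (-1792/6897)·(-121/1792) + 743/1938·289/743 = 1/6 ✓
b·c³: 270/2057·(-1331/216) + (-1792/6897)·(-1331/512) + 743/1938·1 = 1/4 ✓
b·(c∘Ac): (-1792/6897)·1331/14336 + 743/1938·289/743 = 1/8 ✓
b·Ac²: (-1792/6897)·1331/10752 + 743/1938·1343/4458 = 1/12 ✓
b·A²c: 743/1938·323/2972 = 1/24 ✓; 4 stages ⇒ order 4.

4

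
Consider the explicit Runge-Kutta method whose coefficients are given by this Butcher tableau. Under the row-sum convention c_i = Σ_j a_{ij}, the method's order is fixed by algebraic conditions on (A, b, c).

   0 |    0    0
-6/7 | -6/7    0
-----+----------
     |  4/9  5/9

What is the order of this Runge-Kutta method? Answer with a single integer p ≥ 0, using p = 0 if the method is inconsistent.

b = (4/9, 5/9)
c = (0, -6/7)
Σ b_i: 4/9·1 + 5/9·1 = 1 ✓
b·c: 5/9·(-6/7) = -10/21 ≠ 1/2 ⇒ order 1.

1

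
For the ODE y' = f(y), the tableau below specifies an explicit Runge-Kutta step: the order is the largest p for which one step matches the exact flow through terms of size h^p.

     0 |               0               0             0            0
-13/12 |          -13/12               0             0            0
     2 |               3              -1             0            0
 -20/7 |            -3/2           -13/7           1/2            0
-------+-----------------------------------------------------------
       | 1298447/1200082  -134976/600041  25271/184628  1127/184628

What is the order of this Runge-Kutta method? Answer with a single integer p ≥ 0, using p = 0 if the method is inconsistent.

b = (1298447/1200082, -134976/600041, 25271/184628, 1127/184628)
c = (0, -13/12, 2, -20/7)
Ac = (0, 0, 13/12, 253/84)
Σ b_i: 1298447/1200082·1 + (-134976/600041)·1 + 25271/184628·1 + 1127/184628·1 = 1 ✓
b·c: (-134976/600041)·(-13/12) + 25271/184628·2 + 1127/184628·(-20/7) = 1/2 ✓
b·c²: (-134976/600041)·169/144 + 25271/184628·4 + 1127/184628·400/49 = 1/3 ✓
b·Ac: 25271/184628·13/12 + 1127/184628·253/84 = 1/6 ✓
b·c³: (-134976/600041)·(-2197/1728) + 25271/184628·8 + 1127/184628·(-8000/343) = 3601795/2907891 ≠ 1/4 ⇒ order 3.
b·(c∘Ac): 25271/184628·13/6 + 1127/184628·(-1265/147) = 90111/369256 ≠ 1/8
b·Ac²: 25271/184628·(-169/144) + 1127/184628·(-181/1008) = -1074985/6646608 ≠ 1/12
b·A²c: 1127/184628·13/24 = 14651/4431072 ≠ 1/24

3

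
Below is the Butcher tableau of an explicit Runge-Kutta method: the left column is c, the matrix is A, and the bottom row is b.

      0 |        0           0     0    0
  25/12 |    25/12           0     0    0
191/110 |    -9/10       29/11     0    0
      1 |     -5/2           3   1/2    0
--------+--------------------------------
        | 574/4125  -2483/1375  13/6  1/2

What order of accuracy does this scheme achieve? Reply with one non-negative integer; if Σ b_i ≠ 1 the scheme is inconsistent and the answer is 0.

2

b = (574/4125, -2483/1375, 13/6, 1/2)
c = (0, 25/12, 191/110, 1)
Ac = (0, 0, 725/132, 783/110)
Σ b_i: 574/4125·1 + (-2483/1375)·1 + 13/6·1 + 1/2·1 = 1 ✓
b·c: (-2483/1375)·25/12 + 13/6·191/110 + 1/2·1 = 1/2 ✓
b·c²: (-2483/1375)·625/144 + 13/6·36481/12100 + 1/2·1 = -350807/435600 ≠ 1/3 ⇒ order 2.
b·Ac: 13/6·725/132 + 1/2·783/110 = 61219/3960 ≠ 1/6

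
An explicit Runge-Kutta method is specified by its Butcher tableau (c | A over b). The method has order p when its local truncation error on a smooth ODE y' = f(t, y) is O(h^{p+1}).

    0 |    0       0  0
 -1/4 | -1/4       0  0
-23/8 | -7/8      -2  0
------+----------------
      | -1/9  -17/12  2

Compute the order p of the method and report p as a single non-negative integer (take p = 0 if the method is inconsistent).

0

b = (-1/9, -17/12, 2)
c = (0, -1/4, -23/8)
Ac = (0, 0, 1/2)
Σ b_i: (-1/9)·1 + (-17/12)·1 + 2·1 = 17/36 ≠ 1 ⇒ order 0.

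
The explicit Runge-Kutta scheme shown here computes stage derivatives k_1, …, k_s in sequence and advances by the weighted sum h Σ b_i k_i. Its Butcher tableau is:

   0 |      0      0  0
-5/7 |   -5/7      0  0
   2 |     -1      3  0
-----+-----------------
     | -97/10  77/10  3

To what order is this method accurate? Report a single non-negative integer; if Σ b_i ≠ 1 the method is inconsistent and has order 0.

b = (-97/10, 77/10, 3)
c = (0, -5/7, 2)
Ac = (0, 0, -15/7)
Σ b_i: (-97/10)·1 + 77/10·1 + 3·1 = 1 ✓
b·c: 77/10·(-5/7) + 3·2 = 1/2 ✓
b·c²: 77/10·25/49 + 3·4 = 223/14 ≠ 1/3 ⇒ order 2.
b·Ac: 3·(-15/7) = -45/7 ≠ 1/6

2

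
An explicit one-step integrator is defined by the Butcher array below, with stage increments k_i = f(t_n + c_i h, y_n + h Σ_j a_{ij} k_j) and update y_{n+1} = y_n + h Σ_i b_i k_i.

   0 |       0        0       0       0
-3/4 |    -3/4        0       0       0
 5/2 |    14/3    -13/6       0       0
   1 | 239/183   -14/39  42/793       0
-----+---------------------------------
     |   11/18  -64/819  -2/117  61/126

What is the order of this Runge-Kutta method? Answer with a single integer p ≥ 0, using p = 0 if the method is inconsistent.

4

b = (11/18, -64/819, -2/117, 61/126)
c = (0, -3/4, 5/2, 1)
Ac = (0, 0, 13/8, 49/122)
Σ b_i: 11/18·1 + (-64/819)·1 + (-2/117)·1 + 61/126·1 = 1 ✓
b·c: (-64/819)·(-3/4) + (-2/117)·5/2 + 61/126·1 = 1/2 ✓
b·c²: (-64/819)·9/16 + (-2/117)·25/4 + 61/126·1 = 1/3 ✓
b·Ac: (-2/117)·13/8 + 61/126·49/122 = 1/6 ✓
b·c³: (-64/819)·(-27/64) + (-2/117)·125/8 + 61/126·1 = 1/4 ✓
b·(c∘Ac): (-2/117)·65/16 + 61/126·49/122 = 1/8 ✓
b·Ac²: (-2/117)·(-39/32) + 61/126·63/488 = 1/12 ✓
b·A²c: 61/126·21/244 = 1/24 ✓; 4 stages ⇒ order 4.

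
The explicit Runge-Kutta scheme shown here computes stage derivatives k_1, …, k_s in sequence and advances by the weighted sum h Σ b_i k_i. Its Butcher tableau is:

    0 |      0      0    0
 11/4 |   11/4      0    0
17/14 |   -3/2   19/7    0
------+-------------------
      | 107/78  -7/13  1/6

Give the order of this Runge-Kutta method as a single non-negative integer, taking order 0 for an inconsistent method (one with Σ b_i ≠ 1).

b = (107/78, -7/13, 1/6)
c = (0, 11/4, 17/14)
Ac = (0, 0, 209/28)
Σ b_i: 107/78·1 + (-7/13)·1 + 1/6·1 = 1 ✓
b·c: (-7/13)·11/4 + 1/6·17/14 = -349/273 ≠ 1/2 ⇒ order 1.

1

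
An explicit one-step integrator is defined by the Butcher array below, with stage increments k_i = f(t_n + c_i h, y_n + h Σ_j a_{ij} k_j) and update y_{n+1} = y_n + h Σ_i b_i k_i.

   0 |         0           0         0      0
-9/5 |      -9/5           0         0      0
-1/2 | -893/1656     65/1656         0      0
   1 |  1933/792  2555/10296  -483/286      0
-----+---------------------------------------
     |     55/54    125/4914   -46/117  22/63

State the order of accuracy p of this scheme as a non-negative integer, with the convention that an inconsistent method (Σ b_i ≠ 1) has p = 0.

4

b = (55/54, 125/4914, -46/117, 22/63)
c = (0, -9/5, -1/2, 1)
Ac = (0, 0, -13/184, 35/88)
Σ b_i: 55/54·1 + 125/4914·1 + (-46/117)·1 + 22/63·1 = 1 ✓
b·c: 125/4914·(-9/5) + (-46/117)·(-1/2) + 22/63·1 = 1/2 ✓
b·c²: 125/4914·81/25 + (-46/117)·1/4 + 22/63·1 = 1/3 ✓
b·Ac: (-46/117)·(-13/184) + 22/63·35/88 = 1/6 ✓
b·c³: 125/4914·(-729/125) + (-46/117)·(-1/8) + 22/63·1 = 1/4 ✓
b·(c∘Ac): (-46/117)·13/368 + 22/63·35/88 = 1/8 ✓
b·Ac²: (-46/117)·117/920 + 22/63·21/55 = 1/12 ✓
b·A²c: 22/63·21/176 = 1/24 ✓; 4 stages ⇒ order 4.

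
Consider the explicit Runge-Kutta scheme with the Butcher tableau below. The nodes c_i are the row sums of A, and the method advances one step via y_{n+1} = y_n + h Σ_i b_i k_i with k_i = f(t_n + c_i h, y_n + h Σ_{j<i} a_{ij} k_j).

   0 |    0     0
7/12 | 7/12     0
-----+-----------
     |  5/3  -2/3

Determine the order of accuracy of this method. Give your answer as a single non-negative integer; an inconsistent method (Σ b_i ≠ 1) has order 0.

b = (5/3, -2/3)
c = (0, 7/12)
Σ b_i: 5/3·1 + (-2/3)·1 = 1 ✓
b·c: (-2/3)·7/12 = -7/18 ≠ 1/2 ⇒ order 1.

1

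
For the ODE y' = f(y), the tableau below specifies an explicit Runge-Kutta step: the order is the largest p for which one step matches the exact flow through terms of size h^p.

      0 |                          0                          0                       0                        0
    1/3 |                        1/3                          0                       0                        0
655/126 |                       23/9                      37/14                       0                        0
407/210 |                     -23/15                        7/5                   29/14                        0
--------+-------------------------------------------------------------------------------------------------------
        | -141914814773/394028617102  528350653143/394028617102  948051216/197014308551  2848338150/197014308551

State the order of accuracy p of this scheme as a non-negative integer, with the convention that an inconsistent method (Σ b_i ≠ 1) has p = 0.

b = (-141914814773/394028617102, 528350653143/394028617102, 948051216/197014308551, 2848338150/197014308551)
c = (0, 1/3, 655/126, 407/210)
Ac = (0, 0, 37/42, 99091/8820)
Σ b_i: (-141914814773/394028617102)·1 + 528350653143/394028617102·1 + 948051216/197014308551·1 + 2848338150/197014308551·1 = 1 ✓
b·c: 528350653143/394028617102·1/3 + 948051216/197014308551·655/126 + 2848338150/197014308551·407/210 = 1/2 ✓
b·c²: 528350653143/394028617102·1/9 + 948051216/197014308551·429025/15876 + 2848338150/197014308551·165649/44100 = 1/3 ✓
b·Ac: 948051216/197014308551·37/42 + 2848338150/197014308551·99091/8820 = 1/6 ✓
b·c³: 528350653143/394028617102·1/27 + 948051216/197014308551·281011375/2000376 + 2848338150/197014308551·67419143/9261000 = 68754602556439/82746009591420 ≠ 1/4 ⇒ order 3.
b·(c∘Ac): 948051216/197014308551·24235/5292 + 2848338150/197014308551·40330037/1852200 = 16723155157133/49647605754852 ≠ 1/8
b·Ac²: 948051216/197014308551·37/126 + 2848338150/197014308551·62381497/1111320 = 121083663124517/148942817264556 ≠ 1/12
b·A²c: 2848338150/197014308551·1073/588 = 10395465425/394028617102 ≠ 1/24

3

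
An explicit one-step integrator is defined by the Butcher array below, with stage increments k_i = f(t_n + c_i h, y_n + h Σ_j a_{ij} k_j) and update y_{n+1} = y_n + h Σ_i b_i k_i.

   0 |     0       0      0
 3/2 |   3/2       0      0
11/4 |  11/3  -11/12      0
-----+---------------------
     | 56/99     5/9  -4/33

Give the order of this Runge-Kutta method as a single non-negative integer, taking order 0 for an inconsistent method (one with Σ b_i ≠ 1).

3

b = (56/99, 5/9, -4/33)
c = (0, 3/2, 11/4)
Ac = (0, 0, -11/8)
Σ b_i: 56/99·1 + 5/9·1 + (-4/33)·1 = 1 ✓
b·c: 5/9·3/2 + (-4/33)·11/4 = 1/2 ✓
b·c²: 5/9·9/4 + (-4/33)·121/16 = 1/3 ✓
b·Ac: (-4/33)·(-11/8) = 1/6 ✓; 3 stages ⇒ order 3.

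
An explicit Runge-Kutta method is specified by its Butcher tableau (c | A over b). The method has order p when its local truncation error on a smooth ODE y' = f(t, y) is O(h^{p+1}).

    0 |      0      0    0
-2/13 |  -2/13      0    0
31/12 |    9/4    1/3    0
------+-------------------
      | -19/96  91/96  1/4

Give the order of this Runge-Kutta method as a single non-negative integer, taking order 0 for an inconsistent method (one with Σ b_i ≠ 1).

2

b = (-19/96, 91/96, 1/4)
c = (0, -2/13, 31/12)
Ac = (0, 0, -2/39)
Σ b_i: (-19/96)·1 + 91/96·1 + 1/4·1 = 1 ✓
b·c: 91/96·(-2/13) + 1/4·31/12 = 1/2 ✓
b·c²: 91/96·4/169 + 1/4·961/144 = 12661/7488 ≠ 1/3 ⇒ order 2.
b·Ac: 1/4·(-2/39) = -1/78 ≠ 1/6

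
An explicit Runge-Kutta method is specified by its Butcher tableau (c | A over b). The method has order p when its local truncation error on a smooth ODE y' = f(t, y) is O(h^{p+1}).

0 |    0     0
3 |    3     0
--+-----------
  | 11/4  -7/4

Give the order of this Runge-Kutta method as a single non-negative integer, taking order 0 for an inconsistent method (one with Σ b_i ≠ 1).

b = (11/4, -7/4)
c = (0, 3)
Σ b_i: 11/4·1 + (-7/4)·1 = 1 ✓
b·c: (-7/4)·3 = -21/4 ≠ 1/2 ⇒ order 1.

1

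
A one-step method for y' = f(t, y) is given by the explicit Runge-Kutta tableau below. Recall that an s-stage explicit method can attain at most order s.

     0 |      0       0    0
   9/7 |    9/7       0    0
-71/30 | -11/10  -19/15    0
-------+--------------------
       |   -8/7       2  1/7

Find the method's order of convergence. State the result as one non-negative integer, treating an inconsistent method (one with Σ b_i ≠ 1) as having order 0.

1

b = (-8/7, 2, 1/7)
c = (0, 9/7, -71/30)
Ac = (0, 0, -57/35)
Σ b_i: (-8/7)·1 + 2·1 + 1/7·1 = 1 ✓
b·c: 2·9/7 + 1/7·(-71/30) = 67/30 ≠ 1/2 ⇒ order 1.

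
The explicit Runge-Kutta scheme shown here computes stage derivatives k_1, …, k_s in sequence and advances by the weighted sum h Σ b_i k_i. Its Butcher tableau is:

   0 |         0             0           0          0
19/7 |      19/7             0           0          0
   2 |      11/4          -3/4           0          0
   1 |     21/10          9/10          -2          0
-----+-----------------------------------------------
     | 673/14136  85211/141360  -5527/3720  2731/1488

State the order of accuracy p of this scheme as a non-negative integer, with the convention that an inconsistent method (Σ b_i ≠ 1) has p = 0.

3

b = (673/14136, 85211/141360, -5527/3720, 2731/1488)
c = (0, 19/7, 2, 1)
Ac = (0, 0, -57/28, -109/70)
Σ b_i: 673/14136·1 + 85211/141360·1 + (-5527/3720)·1 + 2731/1488·1 = 1 ✓
b·c: 85211/141360·19/7 + (-5527/3720)·2 + 2731/1488·1 = 1/2 ✓
b·c²: 85211/141360·361/49 + (-5527/3720)·4 + 2731/1488·1 = 1/3 ✓
b·Ac: (-5527/3720)·(-57/28) + 2731/1488·(-109/70) = 1/6 ✓
b·c³: 85211/141360·6859/343 + (-5527/3720)·8 + 2731/1488·1 = 1739/868 ≠ 1/4 ⇒ order 3.
b·(c∘Ac): (-5527/3720)·(-57/14) + 2731/1488·(-109/70) = 332399/104160 ≠ 1/8
b·Ac²: (-5527/3720)·(-1083/196) + 2731/1488·(-671/490) = 2119/372 ≠ 1/12
b·A²c: 2731/1488·57/14 = 51889/6944 ≠ 1/24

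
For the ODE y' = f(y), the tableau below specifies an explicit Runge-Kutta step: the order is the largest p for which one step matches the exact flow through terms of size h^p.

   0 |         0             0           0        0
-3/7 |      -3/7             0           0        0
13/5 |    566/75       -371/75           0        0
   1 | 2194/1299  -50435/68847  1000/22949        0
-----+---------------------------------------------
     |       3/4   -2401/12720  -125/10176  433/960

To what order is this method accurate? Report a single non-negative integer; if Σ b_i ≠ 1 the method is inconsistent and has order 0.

b = (3/4, -2401/12720, -125/10176, 433/960)
c = (0, -3/7, 13/5, 1)
Ac = (0, 0, 53/25, 185/433)
Σ b_i: 3/4·1 + (-2401/12720)·1 + (-125/10176)·1 + 433/960·1 = 1 ✓
b·c: (-2401/12720)·(-3/7) + (-125/10176)·13/5 + 433/960·1 = 1/2 ✓
b·c²: (-2401/12720)·9/49 + (-125/10176)·169/25 + 433/960·1 = 1/3 ✓
b·Ac: (-125/10176)·53/25 + 433/960·185/433 = 1/6 ✓
b·c³: (-2401/12720)·(-27/343) + (-125/10176)·2197/125 + 433/960·1 = 1/4 ✓
b·(c∘Ac): (-125/10176)·689/125 + 433/960·185/433 = 1/8 ✓
b·Ac²: (-125/10176)·(-159/175) + 433/960·485/3031 = 1/12 ✓
b·A²c: 433/960·40/433 = 1/24 ✓; 4 stages ⇒ order 4.

4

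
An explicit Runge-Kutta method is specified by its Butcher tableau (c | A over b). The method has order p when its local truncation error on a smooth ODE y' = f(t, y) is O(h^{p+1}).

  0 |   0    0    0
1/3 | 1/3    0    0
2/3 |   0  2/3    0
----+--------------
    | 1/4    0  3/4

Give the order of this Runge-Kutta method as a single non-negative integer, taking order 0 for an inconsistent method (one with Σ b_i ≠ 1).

b = (1/4, 0, 3/4)
c = (0, 1/3, 2/3)
Ac = (0, 0, 2/9)
Σ b_i: 1/4·1 + 3/4·1 = 1 ✓
b·c: 3/4·2/3 = 1/2 ✓
b·c²: 3/4·4/9 = 1/3 ✓
b·Ac: 3/4·2/9 = 1/6 ✓; 3 stages ⇒ order 3.

3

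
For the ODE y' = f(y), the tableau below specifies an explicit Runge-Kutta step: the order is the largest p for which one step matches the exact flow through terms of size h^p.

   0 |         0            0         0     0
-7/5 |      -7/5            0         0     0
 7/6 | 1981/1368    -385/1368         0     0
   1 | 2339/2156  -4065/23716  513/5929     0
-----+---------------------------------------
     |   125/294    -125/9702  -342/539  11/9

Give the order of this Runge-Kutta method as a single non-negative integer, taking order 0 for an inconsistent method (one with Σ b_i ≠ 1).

b = (125/294, -125/9702, -342/539, 11/9)
c = (0, -7/5, 7/6, 1)
Ac = (0, 0, 539/1368, 15/44)
Σ b_i: 125/294·1 + (-125/9702)·1 + (-342/539)·1 + 11/9·1 = 1 ✓
b·c: (-125/9702)·(-7/5) + (-342/539)·7/6 + 11/9·1 = 1/2 ✓
b·c²: (-125/9702)·49/25 + (-342/539)·49/36 + 11/9·1 = 1/3 ✓
b·Ac: (-342/539)·539/1368 + 11/9·15/44 = 1/6 ✓
b·c³: (-125/9702)·(-343/125) + (-342/539)·343/216 + 11/9·1 = 1/4 ✓
b·(c∘Ac): (-342/539)·3773/8208 + 11/9·15/44 = 1/8 ✓
b·Ac²: (-342/539)·(-3773/6840) + 11/9·(-12/55) = 1/12 ✓
b·A²c: 11/9·3/88 = 1/24 ✓; 4 stages ⇒ order 4.

4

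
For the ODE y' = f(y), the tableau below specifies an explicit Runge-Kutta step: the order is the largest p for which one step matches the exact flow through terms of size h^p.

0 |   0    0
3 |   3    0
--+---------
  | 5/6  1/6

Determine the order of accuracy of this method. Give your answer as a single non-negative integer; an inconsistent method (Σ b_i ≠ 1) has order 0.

2

b = (5/6, 1/6)
c = (0, 3)
Σ b_i: 5/6·1 + 1/6·1 = 1 ✓
b·c: 1/6·3 = 1/2 ✓; 2 stages ⇒ order 2.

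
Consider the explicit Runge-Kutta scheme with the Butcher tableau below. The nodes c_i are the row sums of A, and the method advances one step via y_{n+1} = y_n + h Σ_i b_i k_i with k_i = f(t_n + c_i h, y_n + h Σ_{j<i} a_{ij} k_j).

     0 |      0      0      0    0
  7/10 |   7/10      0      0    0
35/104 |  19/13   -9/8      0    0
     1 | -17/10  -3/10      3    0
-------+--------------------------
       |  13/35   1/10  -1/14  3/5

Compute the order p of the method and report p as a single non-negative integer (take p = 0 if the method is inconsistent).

b = (13/35, 1/10, -1/14, 3/5)
c = (0, 7/10, 35/104, 1)
Ac = (0, 0, -63/80, 2079/2600)
Σ b_i: 13/35·1 + 1/10·1 + (-1/14)·1 + 3/5·1 = 1 ✓
b·c: 1/10·7/10 + (-1/14)·35/104 + 3/5·1 = 3359/5200 ≠ 1/2 ⇒ order 1.

1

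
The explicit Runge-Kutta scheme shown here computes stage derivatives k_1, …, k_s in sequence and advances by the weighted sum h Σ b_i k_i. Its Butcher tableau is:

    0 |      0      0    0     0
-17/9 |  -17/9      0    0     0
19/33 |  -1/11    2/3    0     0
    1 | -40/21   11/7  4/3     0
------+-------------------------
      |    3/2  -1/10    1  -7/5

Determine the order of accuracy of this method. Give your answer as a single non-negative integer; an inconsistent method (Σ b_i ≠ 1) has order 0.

b = (3/2, -1/10, 1, -7/5)
c = (0, -17/9, 19/33, 1)
Ac = (0, 0, -34/27, -1525/693)
Σ b_i: 3/2·1 + (-1/10)·1 + 1·1 + (-7/5)·1 = 1 ✓
b·c: (-1/10)·(-17/9) + 1·19/33 + (-7/5)·1 = -629/990 ≠ 1/2 ⇒ order 1.

1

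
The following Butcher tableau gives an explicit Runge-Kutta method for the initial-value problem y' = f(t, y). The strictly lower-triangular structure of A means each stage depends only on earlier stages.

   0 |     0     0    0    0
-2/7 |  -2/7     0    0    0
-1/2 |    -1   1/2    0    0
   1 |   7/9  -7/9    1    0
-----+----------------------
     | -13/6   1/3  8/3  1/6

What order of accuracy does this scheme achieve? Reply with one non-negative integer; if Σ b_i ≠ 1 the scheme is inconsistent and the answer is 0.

b = (-13/6, 1/3, 8/3, 1/6)
c = (0, -2/7, -1/2, 1)
Ac = (0, 0, -1/7, -5/18)
Σ b_i: (-13/6)·1 + 1/3·1 + 8/3·1 + 1/6·1 = 1 ✓
b·c: 1/3·(-2/7) + 8/3·(-1/2) + 1/6·1 = -53/42 ≠ 1/2 ⇒ order 1.

1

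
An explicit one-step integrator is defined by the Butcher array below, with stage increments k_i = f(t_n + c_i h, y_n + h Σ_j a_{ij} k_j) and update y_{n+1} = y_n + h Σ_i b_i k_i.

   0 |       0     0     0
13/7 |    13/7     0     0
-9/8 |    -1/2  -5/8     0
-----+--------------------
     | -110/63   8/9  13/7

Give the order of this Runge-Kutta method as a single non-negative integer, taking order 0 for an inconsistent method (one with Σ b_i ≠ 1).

1

b = (-110/63, 8/9, 13/7)
c = (0, 13/7, -9/8)
Ac = (0, 0, -65/56)
Σ b_i: (-110/63)·1 + 8/9·1 + 13/7·1 = 1 ✓
b·c: 8/9·13/7 + 13/7·(-9/8) = -221/504 ≠ 1/2 ⇒ order 1.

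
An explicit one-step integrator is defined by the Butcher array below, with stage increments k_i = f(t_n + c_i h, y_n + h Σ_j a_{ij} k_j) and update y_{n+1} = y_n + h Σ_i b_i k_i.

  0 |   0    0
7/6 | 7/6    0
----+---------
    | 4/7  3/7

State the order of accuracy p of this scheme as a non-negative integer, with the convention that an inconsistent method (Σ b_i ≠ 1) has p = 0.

b = (4/7, 3/7)
c = (0, 7/6)
Σ b_i: 4/7·1 + 3/7·1 = 1 ✓
b·c: 3/7·7/6 = 1/2 ✓; 2 stages ⇒ order 2.

2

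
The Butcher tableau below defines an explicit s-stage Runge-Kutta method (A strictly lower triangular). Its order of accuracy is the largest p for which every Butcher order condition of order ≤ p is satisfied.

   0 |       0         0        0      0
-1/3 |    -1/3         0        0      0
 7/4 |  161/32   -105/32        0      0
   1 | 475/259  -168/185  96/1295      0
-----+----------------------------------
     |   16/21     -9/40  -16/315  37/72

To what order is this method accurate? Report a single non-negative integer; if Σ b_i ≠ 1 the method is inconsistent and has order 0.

b = (16/21, -9/40, -16/315, 37/72)
c = (0, -1/3, 7/4, 1)
Ac = (0, 0, 35/32, 16/37)
Σ b_i: 16/21·1 + (-9/40)·1 + (-16/315)·1 + 37/72·1 = 1 ✓
b·c: (-9/40)·(-1/3) + (-16/315)·7/4 + 37/72·1 = 1/2 ✓
b·c²: (-9/40)·1/9 + (-16/315)·49/16 + 37/72·1 = 1/3 ✓
b·Ac: (-16/315)·35/32 + 37/72·16/37 = 1/6 ✓
b·c³: (-9/40)·(-1/27) + (-16/315)·343/64 + 37/72·1 = 1/4 ✓
b·(c∘Ac): (-16/315)·245/128 + 37/72·16/37 = 1/8 ✓
b·Ac²: (-16/315)·(-35/96) + 37/72·14/111 = 1/12 ✓
b·A²c: 37/72·3/37 = 1/24 ✓; 4 stages ⇒ order 4.

4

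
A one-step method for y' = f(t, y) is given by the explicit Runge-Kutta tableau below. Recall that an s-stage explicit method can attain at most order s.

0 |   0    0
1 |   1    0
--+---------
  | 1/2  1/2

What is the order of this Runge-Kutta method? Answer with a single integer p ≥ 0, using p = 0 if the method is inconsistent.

b = (1/2, 1/2)
c = (0, 1)
Σ b_i: 1/2·1 + 1/2·1 = 1 ✓
b·c: 1/2·1 = 1/2 ✓; 2 stages ⇒ order 2.

2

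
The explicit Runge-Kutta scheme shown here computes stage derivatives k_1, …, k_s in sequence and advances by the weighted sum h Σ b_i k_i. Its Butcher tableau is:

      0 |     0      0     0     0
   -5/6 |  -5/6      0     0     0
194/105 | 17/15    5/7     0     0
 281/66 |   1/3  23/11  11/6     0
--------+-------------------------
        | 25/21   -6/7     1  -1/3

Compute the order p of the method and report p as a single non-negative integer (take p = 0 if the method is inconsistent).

1

b = (25/21, -6/7, 1, -1/3)
c = (0, -5/6, 194/105, 281/66)
Ac = (0, 0, -25/42, 11399/6930)
Σ b_i: 25/21·1 + (-6/7)·1 + 1·1 + (-1/3)·1 = 1 ✓
b·c: (-6/7)·(-5/6) + 1·194/105 + (-1/3)·281/66 = 7919/6930 ≠ 1/2 ⇒ order 1.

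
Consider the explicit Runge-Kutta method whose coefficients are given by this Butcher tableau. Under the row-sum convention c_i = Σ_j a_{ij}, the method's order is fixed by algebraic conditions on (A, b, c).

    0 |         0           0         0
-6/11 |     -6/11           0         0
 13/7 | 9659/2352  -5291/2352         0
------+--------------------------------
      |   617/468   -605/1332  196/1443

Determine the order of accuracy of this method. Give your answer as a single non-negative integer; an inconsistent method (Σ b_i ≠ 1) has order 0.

b = (617/468, -605/1332, 196/1443)
c = (0, -6/11, 13/7)
Ac = (0, 0, 481/392)
Σ b_i: 617/468·1 + (-605/1332)·1 + 196/1443·1 = 1 ✓
b·c: (-605/1332)·(-6/11) + 196/1443·13/7 = 1/2 ✓
b·c²: (-605/1332)·36/121 + 196/1443·169/49 = 1/3 ✓
b·Ac: 196/1443·481/392 = 1/6 ✓; 3 stages ⇒ order 3.

3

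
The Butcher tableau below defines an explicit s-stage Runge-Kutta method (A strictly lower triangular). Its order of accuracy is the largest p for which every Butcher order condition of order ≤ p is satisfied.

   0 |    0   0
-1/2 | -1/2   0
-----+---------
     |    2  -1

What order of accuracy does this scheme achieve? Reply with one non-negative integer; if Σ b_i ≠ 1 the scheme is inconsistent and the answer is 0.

b = (2, -1)
c = (0, -1/2)
Σ b_i: 2·1 + (-1)·1 = 1 ✓
b·c: (-1)·(-1/2) = 1/2 ✓; 2 stages ⇒ order 2.

2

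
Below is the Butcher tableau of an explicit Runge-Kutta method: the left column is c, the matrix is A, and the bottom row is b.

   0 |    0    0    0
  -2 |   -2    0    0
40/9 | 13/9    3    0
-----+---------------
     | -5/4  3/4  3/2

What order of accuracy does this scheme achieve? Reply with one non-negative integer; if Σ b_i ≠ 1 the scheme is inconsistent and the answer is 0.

b = (-5/4, 3/4, 3/2)
c = (0, -2, 40/9)
Ac = (0, 0, -6)
Σ b_i: (-5/4)·1 + 3/4·1 + 3/2·1 = 1 ✓
b·c: 3/4·(-2) + 3/2·40/9 = 31/6 ≠ 1/2 ⇒ order 1.

1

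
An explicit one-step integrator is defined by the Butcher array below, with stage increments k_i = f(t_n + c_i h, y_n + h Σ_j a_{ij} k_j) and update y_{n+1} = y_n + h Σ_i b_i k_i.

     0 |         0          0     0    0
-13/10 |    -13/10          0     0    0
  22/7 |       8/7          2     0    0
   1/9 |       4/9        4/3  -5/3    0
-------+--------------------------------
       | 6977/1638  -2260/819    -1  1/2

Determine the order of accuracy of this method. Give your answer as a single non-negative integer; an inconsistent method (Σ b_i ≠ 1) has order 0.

b = (6977/1638, -2260/819, -1, 1/2)
c = (0, -13/10, 22/7, 1/9)
Ac = (0, 0, -13/5, -244/35)
Σ b_i: 6977/1638·1 + (-2260/819)·1 + (-1)·1 + 1/2·1 = 1 ✓
b·c: (-2260/819)·(-13/10) + (-1)·22/7 + 1/2·1/9 = 1/2 ✓
b·c²: (-2260/819)·169/100 + (-1)·484/49 + 1/2·1/81 = -576889/39690 ≠ 1/3 ⇒ order 2.
b·Ac: (-1)·(-13/5) + 1/2·(-244/35) = -31/35 ≠ 1/6

2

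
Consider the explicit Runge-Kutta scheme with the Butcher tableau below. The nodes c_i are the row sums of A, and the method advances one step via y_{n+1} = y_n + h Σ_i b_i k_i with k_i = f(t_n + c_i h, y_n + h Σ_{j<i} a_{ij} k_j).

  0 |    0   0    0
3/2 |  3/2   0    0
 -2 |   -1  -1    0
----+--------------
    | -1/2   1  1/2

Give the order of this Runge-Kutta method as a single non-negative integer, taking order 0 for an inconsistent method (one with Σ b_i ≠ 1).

2

b = (-1/2, 1, 1/2)
c = (0, 3/2, -2)
Ac = (0, 0, -3/2)
Σ b_i: (-1/2)·1 + 1·1 + 1/2·1 = 1 ✓
b·c: 1·3/2 + 1/2·(-2) = 1/2 ✓
b·c²: 1·9/4 + 1/2·4 = 17/4 ≠ 1/3 ⇒ order 2.
b·Ac: 1/2·(-3/2) = -3/4 ≠ 1/6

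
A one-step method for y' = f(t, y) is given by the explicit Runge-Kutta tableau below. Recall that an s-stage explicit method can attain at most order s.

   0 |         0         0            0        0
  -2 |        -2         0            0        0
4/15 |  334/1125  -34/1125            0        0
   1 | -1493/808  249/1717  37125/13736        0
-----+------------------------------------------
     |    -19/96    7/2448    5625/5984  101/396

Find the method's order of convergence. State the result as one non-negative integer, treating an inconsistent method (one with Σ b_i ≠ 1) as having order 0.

4

b = (-19/96, 7/2448, 5625/5984, 101/396)
c = (0, -2, 4/15, 1)
Ac = (0, 0, 68/1125, 87/202)
Σ b_i: (-19/96)·1 + 7/2448·1 + 5625/5984·1 + 101/396·1 = 1 ✓
b·c: 7/2448·(-2) + 5625/5984·4/15 + 101/396·1 = 1/2 ✓
b·c²: 7/2448·4 + 5625/5984·16/225 + 101/396·1 = 1/3 ✓
b·Ac: 5625/5984·68/1125 + 101/396·87/202 = 1/6 ✓
b·c³: 7/2448·(-8) + 5625/5984·64/3375 + 101/396·1 = 1/4 ✓
b·(c∘Ac): 5625/5984·272/16875 + 101/396·87/202 = 1/8 ✓
b·Ac²: 5625/5984·(-136/1125) + 101/396·78/101 = 1/12 ✓
b·A²c: 101/396·33/202 = 1/24 ✓; 4 stages ⇒ order 4.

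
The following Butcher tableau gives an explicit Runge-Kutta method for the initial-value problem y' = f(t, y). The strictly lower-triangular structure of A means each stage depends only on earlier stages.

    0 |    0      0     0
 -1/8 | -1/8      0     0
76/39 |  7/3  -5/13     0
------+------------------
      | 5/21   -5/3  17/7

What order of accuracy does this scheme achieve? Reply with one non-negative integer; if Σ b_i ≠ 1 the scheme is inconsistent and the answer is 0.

1

b = (5/21, -5/3, 17/7)
c = (0, -1/8, 76/39)
Ac = (0, 0, 5/104)
Σ b_i: 5/21·1 + (-5/3)·1 + 17/7·1 = 1 ✓
b·c: (-5/3)·(-1/8) + 17/7·76/39 = 3597/728 ≠ 1/2 ⇒ order 1.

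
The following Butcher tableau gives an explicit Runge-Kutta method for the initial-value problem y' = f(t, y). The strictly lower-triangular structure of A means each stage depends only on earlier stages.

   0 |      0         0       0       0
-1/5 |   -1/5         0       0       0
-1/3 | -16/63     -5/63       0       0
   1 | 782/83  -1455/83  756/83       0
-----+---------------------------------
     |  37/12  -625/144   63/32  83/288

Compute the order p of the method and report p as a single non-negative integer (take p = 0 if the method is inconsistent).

4

b = (37/12, -625/144, 63/32, 83/288)
c = (0, -1/5, -1/3, 1)
Ac = (0, 0, 1/63, 39/83)
Σ b_i: 37/12·1 + (-625/144)·1 + 63/32·1 + 83/288·1 = 1 ✓
b·c: (-625/144)·(-1/5) + 63/32·(-1/3) + 83/288·1 = 1/2 ✓
b·c²: (-625/144)·1/25 + 63/32·1/9 + 83/288·1 = 1/3 ✓
b·Ac: 63/32·1/63 + 83/288·39/83 = 1/6 ✓
b·c³: (-625/144)·(-1/125) + 63/32·(-1/27) + 83/288·1 = 1/4 ✓
b·(c∘Ac): 63/32·(-1/189) + 83/288·39/83 = 1/8 ✓
b·Ac²: 63/32·(-1/315) + 83/288·129/415 = 1/12 ✓
b·A²c: 83/288·12/83 = 1/24 ✓; 4 stages ⇒ order 4.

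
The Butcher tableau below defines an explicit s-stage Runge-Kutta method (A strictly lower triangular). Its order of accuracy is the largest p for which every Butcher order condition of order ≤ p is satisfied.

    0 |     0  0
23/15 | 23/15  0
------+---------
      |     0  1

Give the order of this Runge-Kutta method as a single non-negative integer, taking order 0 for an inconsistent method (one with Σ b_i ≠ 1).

b = (0, 1)
c = (0, 23/15)
Σ b_i: 1·1 = 1 ✓
b·c: 1·23/15 = 23/15 ≠ 1/2 ⇒ order 1.

1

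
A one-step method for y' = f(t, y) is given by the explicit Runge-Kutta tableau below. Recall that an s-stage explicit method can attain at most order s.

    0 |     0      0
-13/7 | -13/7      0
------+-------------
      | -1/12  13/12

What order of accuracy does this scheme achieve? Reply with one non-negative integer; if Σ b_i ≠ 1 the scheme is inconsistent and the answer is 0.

b = (-1/12, 13/12)
c = (0, -13/7)
Σ b_i: (-1/12)·1 + 13/12·1 = 1 ✓
b·c: 13/12·(-13/7) = -169/84 ≠ 1/2 ⇒ order 1.

1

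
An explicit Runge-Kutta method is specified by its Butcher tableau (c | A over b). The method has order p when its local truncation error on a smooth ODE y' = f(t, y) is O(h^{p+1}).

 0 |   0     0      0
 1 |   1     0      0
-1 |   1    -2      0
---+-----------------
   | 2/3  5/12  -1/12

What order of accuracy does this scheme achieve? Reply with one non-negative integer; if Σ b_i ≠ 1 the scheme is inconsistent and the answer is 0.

b = (2/3, 5/12, -1/12)
c = (0, 1, -1)
Ac = (0, 0, -2)
Σ b_i: 2/3·1 + 5/12·1 + (-1/12)·1 = 1 ✓
b·c: 5/12·1 + (-1/12)·(-1) = 1/2 ✓
b·c²: 5/12·1 + (-1/12)·1 = 1/3 ✓
b·Ac: (-1/12)·(-2) = 1/6 ✓; 3 stages ⇒ order 3.

3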